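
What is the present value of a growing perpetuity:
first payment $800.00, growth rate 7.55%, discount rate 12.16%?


Formula: PV = C / (r - g)
Spread: r - g = 0.1216 - 0.0755 = 0.0461
Substituting: PV = $800.00 / 0.0461
PV = $17,353.58

$17,353.58


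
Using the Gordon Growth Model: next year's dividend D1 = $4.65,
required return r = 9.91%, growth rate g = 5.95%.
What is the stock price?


Formula: P = D1 / (r - g)
Spread: r - g = 0.0991 - 0.0595 = 0.0396
Substituting: P = $4.65 / 0.0396
P = $117.42

$117.42


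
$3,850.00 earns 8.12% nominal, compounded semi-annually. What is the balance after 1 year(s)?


Formula: FV = P * (1 + r/m)^(m*t)
Period rate: r/m = 0.0812 / 2 = 0.0406
Total periods: m*t = 2 * 1 = 2
Growth factor: (1 + 0.0406)^2 = 1.082848
FV = $3,850.00 * 1.082848 = $4,168.97

$4,168.97


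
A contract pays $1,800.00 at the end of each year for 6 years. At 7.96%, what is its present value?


Formula: PV = PMT * (1 - (1+r)^(-n)) / r
Discount factor: (1 + 0.0796)^(-6) = 0.631572
Bracket: 1 - 0.631572 = 0.368428
PV = $1,800.00 * 0.368428 / 0.0796 = $8,331.29

$8,331.29


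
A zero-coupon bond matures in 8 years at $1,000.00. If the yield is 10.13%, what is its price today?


Formula: Price = FV / (1 + r)^n
Substituting: Price = $1,000.00 / (1 + 0.1013)^8
Discount factor: (1.1013)^8 = 2.163939
Price = $1,000.00 / 2.163939 = $462.12

$462.12


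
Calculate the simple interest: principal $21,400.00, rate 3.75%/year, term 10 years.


Formula: I = P * r * t
Substituting: I = $21,400.00 * 0.0375 * 10
Step: I = $21,400.00 * 0.375
I = $8,025.00

$8,025.00


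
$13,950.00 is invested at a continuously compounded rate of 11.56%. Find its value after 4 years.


Formula: FV = P * e^(r*t)
Exponent: r*t = 0.1156 * 4 = 0.4624
e^(0.4624) = 1.58788
FV = $13,950.00 * 1.58788 = $22,150.93

$22,150.93


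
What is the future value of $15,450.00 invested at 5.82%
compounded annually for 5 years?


Formula: FV = P * (1 + r)^n
Substituting: FV = $15,450.00 * (1 + 0.0582)^5
Growth factor: (1.0582)^5 = 1.326902
FV = $15,450.00 * 1.326902 = $20,500.63

$20,500.63


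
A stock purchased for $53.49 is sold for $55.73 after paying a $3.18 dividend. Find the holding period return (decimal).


Formula: HPR = (P1 - P0 + D) / P0
Gain: $55.73 - $53.49 + $3.18 = $5.42
HPR = $5.42 / $53.49 = 0.1013

0.1013


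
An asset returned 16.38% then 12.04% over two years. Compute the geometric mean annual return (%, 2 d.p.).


Formula: Geometric mean = ((1+r1)*(1+r2))^(1/2) - 1
Product: (1 + 0.1638) * (1 + 0.1204) = 1.1638 * 1.1204 = 1.303922
Square root: 1.303922^0.5 = 1.141894
Geometric mean = 1.141894 - 1 = 0.141894
As percentage: 14.19%

14.19%


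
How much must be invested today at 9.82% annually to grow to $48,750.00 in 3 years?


Formula: PV = FV / (1 + r)^n
Substituting: PV = $48,750.00 / (1 + 0.0982)^3
Discount factor: (1.0982)^3 = 1.324477
PV = $48,750.00 / 1.324477 = $36,806.99

$36,806.99


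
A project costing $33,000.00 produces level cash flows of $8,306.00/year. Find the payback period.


Formula: Payback = investment / annual cash flow
Substituting: Payback = $33,000.00 / $8,306.00
Payback = 3.973 years

3.973 years


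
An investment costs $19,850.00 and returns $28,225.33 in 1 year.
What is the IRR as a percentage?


Formula: IRR = C1/C0 - 1
Substituting: IRR = $28,225.33 / $19,850.00 - 1
Ratio: 1.421931 - 1 = 0.421931
IRR = 42.1931%

42.1931%


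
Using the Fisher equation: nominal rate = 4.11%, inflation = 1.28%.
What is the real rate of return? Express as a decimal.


Formula: (1 + r_real) = (1 + r_nom) / (1 + inflation)
Substituting: (1 + r_real) = 1.0411 / 1.0128
(1 + r_real) = 1.027942
r_real = 1.027942 - 1 = 0.027942

0.027942


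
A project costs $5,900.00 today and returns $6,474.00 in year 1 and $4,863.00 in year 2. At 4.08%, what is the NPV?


Formula: NPV = C0 + C1/(1+r) + C2/(1+r)^2
Discount C1: $6,474.00 / (1 + 0.0408) = $6,220.22
Discount C2: $4,863.00 / (1 + 0.0408)^2 = $4,489.21
NPV = -$5,900.00 + $6,220.22 + $4,489.21 = $4,809.42

$4,809.42


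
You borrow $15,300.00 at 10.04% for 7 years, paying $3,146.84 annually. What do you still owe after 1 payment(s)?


Formula: Balance = PV*(1+r)^k - PMT*((1+r)^k - 1)/r
Growth: (1 + 0.1004)^1 = 1.1004
Accumulated factor: ((1+r)^k - 1)/r = 1.0
Balance = $15,300.00 * 1.1004 - $3,146.84 * 1.0
Balance = $13,689.28

$13,689.28


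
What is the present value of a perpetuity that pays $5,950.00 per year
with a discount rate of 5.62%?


Formula: PV = C / r
Substituting: PV = $5,950.00 / 0.0562
PV = $105,871.89

$105,871.89


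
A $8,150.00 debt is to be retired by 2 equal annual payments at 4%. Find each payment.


Formula: PMT = PV * r / (1 - (1+r)^(-n))
Denominator: 1 - (1 + 0.04)^(-2) = 0.075444
Numerator: $8,150.00 * 0.04 = 326.0
PMT = 326.0 / 0.075444 = $4,321.10

$4,321.10


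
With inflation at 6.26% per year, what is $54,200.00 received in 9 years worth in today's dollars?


Formula: Real value = nominal / (1 + inflation)^years
Price level: (1 + 0.0626)^9 = 1.727143
Real value = $54,200.00 / 1.727143 = $31,381.30

$31,381.30


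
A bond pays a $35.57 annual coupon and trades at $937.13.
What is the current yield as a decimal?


Formula: Current yield = annual coupon / price
Substituting: CY = $35.57 / $937.13
CY = 0.037956

0.037956


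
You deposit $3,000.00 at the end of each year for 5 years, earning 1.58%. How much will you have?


Formula: FV = PMT * ((1+r)^n - 1) / r
Growth factor: (1 + 0.0158)^5 = 1.081536
Numerator: 1.081536 - 1 = 0.081536
FV = $3,000.00 * 0.081536 / 0.0158 = $15,481.55

$15,481.55


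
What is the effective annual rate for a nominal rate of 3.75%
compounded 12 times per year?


Formula: EAR = (1 + r/m)^m - 1
Period rate: r/m = 0.0375 / 12 = 0.003125
Compounding: (1 + 0.003125)^12 = 1.038151
EAR = 1.038151 - 1 = 0.038151

0.038151


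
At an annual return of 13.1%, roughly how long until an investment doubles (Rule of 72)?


Formula: Years ≈ 72 / r
Substituting: Years ≈ 72 / 13.1
Years ≈ 5.5

5.5 years


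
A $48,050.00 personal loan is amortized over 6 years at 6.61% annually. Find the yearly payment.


Formula: PMT = PV * r / (1 - (1+r)^(-n))
Denominator: 1 - (1 + 0.0661)^(-6) = 0.318898
Numerator: $48,050.00 * 0.0661 = 3176.105
PMT = 3176.105 / 0.318898 = $9,959.64

$9,959.64


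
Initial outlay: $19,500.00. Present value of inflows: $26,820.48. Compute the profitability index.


Formula: PI = PV(cash flows) / initial investment
Substituting: PI = $26,820.48 / $19,500.00
PI = 1.3754

1.3754


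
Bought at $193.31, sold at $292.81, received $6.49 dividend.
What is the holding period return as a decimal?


Formula: HPR = (P1 - P0 + D) / P0
Gain: $292.81 - $193.31 + $6.49 = $105.99
HPR = $105.99 / $193.31 = 0.5483

0.5483


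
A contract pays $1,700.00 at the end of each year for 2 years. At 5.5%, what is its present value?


Formula: PV = PMT * (1 - (1+r)^(-n)) / r
Discount factor: (1 + 0.055)^(-2) = 0.898452
Bracket: 1 - 0.898452 = 0.101548
PV = $1,700.00 * 0.101548 / 0.055 = $3,138.74

$3,138.74


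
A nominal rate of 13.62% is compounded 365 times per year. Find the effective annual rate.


Formula: EAR = (1 + r/m)^m - 1
Period rate: r/m = 0.1362 / 365 = 0.000373
Compounding: (1 + 0.000373)^365 = 1.145882
EAR = 1.145882 - 1 = 0.145882

0.145882


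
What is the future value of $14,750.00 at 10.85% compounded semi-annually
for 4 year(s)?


Formula: FV = P * (1 + r/m)^(m*t)
Period rate: r/m = 0.1085 / 2 = 0.05425
Total periods: m*t = 2 * 4 = 8
Growth factor: (1 + 0.05425)^8 = 1.52598
FV = $14,750.00 * 1.52598 = $22,508.21

$22,508.21


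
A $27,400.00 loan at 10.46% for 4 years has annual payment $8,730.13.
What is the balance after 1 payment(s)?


Formula: Balance = PV*(1+r)^k - PMT*((1+r)^k - 1)/r
Growth: (1 + 0.1046)^1 = 1.1046
Accumulated factor: ((1+r)^k - 1)/r = 1.0
Balance = $27,400.00 * 1.1046 - $8,730.13 * 1.0
Balance = $21,535.91

$21,535.91


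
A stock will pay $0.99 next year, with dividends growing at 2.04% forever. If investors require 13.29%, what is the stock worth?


Formula: P = D1 / (r - g)
Spread: r - g = 0.1329 - 0.0204 = 0.1125
Substituting: P = $0.99 / 0.1125
P = $8.80

$8.80


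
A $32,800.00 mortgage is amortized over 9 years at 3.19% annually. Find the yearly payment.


Formula: PMT = PV * r / (1 - (1+r)^(-n))
Denominator: 1 - (1 + 0.0319)^(-9) = 0.246191
Numerator: $32,800.00 * 0.0319 = 1046.32
PMT = 1046.32 / 0.246191 = $4,250.04

$4,250.04


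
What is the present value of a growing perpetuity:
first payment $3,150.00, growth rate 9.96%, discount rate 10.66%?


Formula: PV = C / (r - g)
Spread: r - g = 0.1066 - 0.0996 = 0.007
Substituting: PV = $3,150.00 / 0.007
PV = $450,000.00

$450,000.00


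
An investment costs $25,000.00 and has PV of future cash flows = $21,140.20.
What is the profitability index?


Formula: PI = PV(cash flows) / initial investment
Substituting: PI = $21,140.20 / $25,000.00
PI = 0.8456

0.8456


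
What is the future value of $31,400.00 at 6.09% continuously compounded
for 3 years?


Formula: FV = P * e^(r*t)
Exponent: r*t = 0.0609 * 3 = 0.1827
e^(0.1827) = 1.200454
FV = $31,400.00 * 1.200454 = $37,694.26

$37,694.26


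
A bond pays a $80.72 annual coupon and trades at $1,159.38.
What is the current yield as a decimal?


Formula: Current yield = annual coupon / price
Substituting: CY = $80.72 / $1,159.38
CY = 0.069623

0.069623


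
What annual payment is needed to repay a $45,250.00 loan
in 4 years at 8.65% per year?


Formula: PMT = PV * r / (1 - (1+r)^(-n))
Denominator: 1 - (1 + 0.0865)^(-4) = 0.282402
Numerator: $45,250.00 * 0.0865 = 3914.125
PMT = 3914.125 / 0.282402 = $13,860.11

$13,860.11


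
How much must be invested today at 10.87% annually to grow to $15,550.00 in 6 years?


Formula: PV = FV / (1 + r)^n
Substituting: PV = $15,550.00 / (1 + 0.1087)^6
Discount factor: (1.1087)^6 = 1.85731
PV = $15,550.00 / 1.85731 = $8,372.33

$8,372.33


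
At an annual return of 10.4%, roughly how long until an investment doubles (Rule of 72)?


Formula: Years ≈ 72 / r
Substituting: Years ≈ 72 / 10.4
Years ≈ 6.9

6.9 years


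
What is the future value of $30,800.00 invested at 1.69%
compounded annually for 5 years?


Formula: FV = P * (1 + r)^n
Substituting: FV = $30,800.00 * (1 + 0.0169)^5
Growth factor: (1.0169)^5 = 1.087405
FV = $30,800.00 * 1.087405 = $33,492.07

$33,492.07


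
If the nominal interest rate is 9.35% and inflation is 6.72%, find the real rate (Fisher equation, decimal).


Formula: (1 + r_real) = (1 + r_nom) / (1 + inflation)
Substituting: (1 + r_real) = 1.0935 / 1.0672
(1 + r_real) = 1.024644
r_real = 1.024644 - 1 = 0.024644

0.024644


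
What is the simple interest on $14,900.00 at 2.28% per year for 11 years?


Formula: I = P * r * t
Substituting: I = $14,900.00 * 0.0228 * 11
Step: I = $14,900.00 * 0.2508
I = $3,736.92

$3,736.92


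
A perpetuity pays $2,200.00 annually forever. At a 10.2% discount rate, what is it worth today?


Formula: PV = C / r
Substituting: PV = $2,200.00 / 0.102
PV = $21,568.63

$21,568.63


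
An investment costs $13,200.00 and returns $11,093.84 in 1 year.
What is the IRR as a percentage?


Formula: IRR = C1/C0 - 1
Substituting: IRR = $11,093.84 / $13,200.00 - 1
Ratio: 0.840442 - 1 = -0.159558
IRR = -15.9558%

-15.9558%


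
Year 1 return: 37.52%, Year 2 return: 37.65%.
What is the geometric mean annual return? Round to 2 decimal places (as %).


Formula: Geometric mean = ((1+r1)*(1+r2))^(1/2) - 1
Product: (1 + 0.3752) * (1 + 0.3765) = 1.3752 * 1.3765 = 1.892963
Square root: 1.892963^0.5 = 1.37585
Geometric mean = 1.37585 - 1 = 0.37585
As percentage: 37.58%

37.58%


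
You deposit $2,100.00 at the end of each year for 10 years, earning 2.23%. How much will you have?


Formula: FV = PMT * ((1+r)^n - 1) / r
Growth factor: (1 + 0.0223)^10 = 1.246762
Numerator: 1.246762 - 1 = 0.246762
FV = $2,100.00 * 0.246762 / 0.0223 = $23,237.69

$23,237.69


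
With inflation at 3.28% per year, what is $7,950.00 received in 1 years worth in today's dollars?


Formula: Real value = nominal / (1 + inflation)^years
Price level: (1 + 0.0328)^1 = 1.0328
Real value = $7,950.00 / 1.0328 = $7,697.52

$7,697.52


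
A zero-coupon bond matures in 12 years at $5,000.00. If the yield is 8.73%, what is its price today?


Formula: Price = FV / (1 + r)^n
Substituting: Price = $5,000.00 / (1 + 0.0873)^12
Discount factor: (1.0873)^12 = 2.730189
Price = $5,000.00 / 2.730189 = $1,831.38

$1,831.38


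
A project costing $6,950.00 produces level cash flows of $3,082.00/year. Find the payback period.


Formula: Payback = investment / annual cash flow
Substituting: Payback = $6,950.00 / $3,082.00
Payback = 2.255 years

2.255 years


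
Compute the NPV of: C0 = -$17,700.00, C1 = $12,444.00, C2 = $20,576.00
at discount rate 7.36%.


Formula: NPV = C0 + C1/(1+r) + C2/(1+r)^2
Discount C1: $12,444.00 / (1 + 0.0736) = $11,590.91
Discount C2: $20,576.00 / (1 + 0.0736)^2 = $17,851.55
NPV = -$17,700.00 + $11,590.91 + $17,851.55 = $11,742.46

$11,742.46


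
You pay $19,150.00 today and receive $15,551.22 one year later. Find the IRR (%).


Formula: IRR = C1/C0 - 1
Substituting: IRR = $15,551.22 / $19,150.00 - 1
Ratio: 0.812074 - 1 = -0.187926
IRR = -18.7926%

-18.7926%


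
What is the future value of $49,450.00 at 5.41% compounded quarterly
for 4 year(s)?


Formula: FV = P * (1 + r/m)^(m*t)
Period rate: r/m = 0.0541 / 4 = 0.013525
Total periods: m*t = 4 * 4 = 16
Growth factor: (1 + 0.013525)^16 = 1.239799
FV = $49,450.00 * 1.239799 = $61,308.08

$61,308.08


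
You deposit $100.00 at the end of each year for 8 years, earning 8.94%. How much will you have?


Formula: FV = PMT * ((1+r)^n - 1) / r
Growth factor: (1 + 0.0894)^8 = 1.983805
Numerator: 1.983805 - 1 = 0.983805
FV = $100.00 * 0.983805 / 0.0894 = $1,100.45

$1,100.45


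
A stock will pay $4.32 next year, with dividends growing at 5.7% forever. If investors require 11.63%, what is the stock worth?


Formula: P = D1 / (r - g)
Spread: r - g = 0.1163 - 0.057 = 0.0593
Substituting: P = $4.32 / 0.0593
P = $72.85

$72.85


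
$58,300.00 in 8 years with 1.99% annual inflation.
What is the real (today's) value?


Formula: Real value = nominal / (1 + inflation)^years
Price level: (1 + 0.0199)^8 = 1.170741
Real value = $58,300.00 / 1.170741 = $49,797.53

$49,797.53


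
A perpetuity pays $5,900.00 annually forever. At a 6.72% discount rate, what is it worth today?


Formula: PV = C / r
Substituting: PV = $5,900.00 / 0.0672
PV = $87,797.62

$87,797.62


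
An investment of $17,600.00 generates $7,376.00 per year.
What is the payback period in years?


Formula: Payback = investment / annual cash flow
Substituting: Payback = $17,600.00 / $7,376.00
Payback = 2.3861 years

2.3861 years


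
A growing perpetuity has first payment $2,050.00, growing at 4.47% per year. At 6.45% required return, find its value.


Formula: PV = C / (r - g)
Spread: r - g = 0.0645 - 0.0447 = 0.0198
Substituting: PV = $2,050.00 / 0.0198
PV = $103,535.35

$103,535.35


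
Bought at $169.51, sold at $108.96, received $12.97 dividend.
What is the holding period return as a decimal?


Formula: HPR = (P1 - P0 + D) / P0
Gain: $108.96 - $169.51 + $12.97 = -$47.58
HPR = -$47.58 / $169.51 = -0.2807

-0.2807


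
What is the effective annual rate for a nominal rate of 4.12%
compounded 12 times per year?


Formula: EAR = (1 + r/m)^m - 1
Period rate: r/m = 0.0412 / 12 = 0.003433
Compounding: (1 + 0.003433)^12 = 1.041987
EAR = 1.041987 - 1 = 0.041987

0.041987


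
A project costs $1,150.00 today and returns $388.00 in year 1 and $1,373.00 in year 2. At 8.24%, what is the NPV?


Formula: NPV = C0 + C1/(1+r) + C2/(1+r)^2
Discount C1: $388.00 / (1 + 0.0824) = $358.46
Discount C2: $1,373.00 / (1 + 0.0824)^2 = $1,171.91
NPV = -$1,150.00 + $358.46 + $1,171.91 = $380.37

$380.37


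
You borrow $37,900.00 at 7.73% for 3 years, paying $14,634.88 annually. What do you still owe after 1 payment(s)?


Formula: Balance = PV*(1+r)^k - PMT*((1+r)^k - 1)/r
Growth: (1 + 0.0773)^1 = 1.0773
Accumulated factor: ((1+r)^k - 1)/r = 1.0
Balance = $37,900.00 * 1.0773 - $14,634.88 * 1.0
Balance = $26,194.79

$26,194.79


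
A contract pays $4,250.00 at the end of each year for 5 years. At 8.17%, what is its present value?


Formula: PV = PMT * (1 - (1+r)^(-n)) / r
Discount factor: (1 + 0.0817)^(-5) = 0.675252
Bracket: 1 - 0.675252 = 0.324748
PV = $4,250.00 * 0.324748 / 0.0817 = $16,893.26

$16,893.26


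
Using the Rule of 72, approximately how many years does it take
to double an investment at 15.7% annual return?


Formula: Years ≈ 72 / r
Substituting: Years ≈ 72 / 15.7
Years ≈ 4.6

4.6 years


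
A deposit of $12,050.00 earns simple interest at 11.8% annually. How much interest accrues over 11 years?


Formula: I = P * r * t
Substituting: I = $12,050.00 * 0.118 * 11
Step: I = $12,050.00 * 1.298
I = $15,640.90

$15,640.90


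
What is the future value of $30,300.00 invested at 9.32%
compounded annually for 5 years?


Formula: FV = P * (1 + r)^n
Substituting: FV = $30,300.00 * (1 + 0.0932)^5
Growth factor: (1.0932)^5 = 1.561342
FV = $30,300.00 * 1.561342 = $47,308.67

$47,308.67


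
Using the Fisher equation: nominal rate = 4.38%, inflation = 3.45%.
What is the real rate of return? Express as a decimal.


Formula: (1 + r_real) = (1 + r_nom) / (1 + inflation)
Substituting: (1 + r_real) = 1.0438 / 1.0345
(1 + r_real) = 1.00899
r_real = 1.00899 - 1 = 0.00899

0.00899


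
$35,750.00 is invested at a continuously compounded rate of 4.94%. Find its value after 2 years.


Formula: FV = P * e^(r*t)
Exponent: r*t = 0.0494 * 2 = 0.0988
e^(0.0988) = 1.103846
FV = $35,750.00 * 1.103846 = $39,462.48

$39,462.48


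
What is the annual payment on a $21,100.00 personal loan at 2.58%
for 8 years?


Formula: PMT = PV * r / (1 - (1+r)^(-n))
Denominator: 1 - (1 + 0.0258)^(-8) = 0.18436
Numerator: $21,100.00 * 0.0258 = 544.38
PMT = 544.38 / 0.18436 = $2,952.81

$2,952.81


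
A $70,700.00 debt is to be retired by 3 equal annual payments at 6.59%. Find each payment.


Formula: PMT = PV * r / (1 - (1+r)^(-n))
Denominator: 1 - (1 + 0.0659)^(-3) = 0.174246
Numerator: $70,700.00 * 0.0659 = 4659.13
PMT = 4659.13 / 0.174246 = $26,738.78

$26,738.78


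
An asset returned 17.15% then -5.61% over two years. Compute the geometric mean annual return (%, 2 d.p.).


Formula: Geometric mean = ((1+r1)*(1+r2))^(1/2) - 1
Product: (1 + 0.1715) * (1 + -0.0561) = 1.1715 * 0.9439 = 1.105779
Square root: 1.105779^0.5 = 1.05156
Geometric mean = 1.05156 - 1 = 0.05156
As percentage: 5.16%

5.16%


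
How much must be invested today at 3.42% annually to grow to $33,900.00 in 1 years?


Formula: PV = FV / (1 + r)^n
Substituting: PV = $33,900.00 / (1 + 0.0342)^1
Discount factor: (1.0342)^1 = 1.0342
PV = $33,900.00 / 1.0342 = $32,778.96

$32,778.96


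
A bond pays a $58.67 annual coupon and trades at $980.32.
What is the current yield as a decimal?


Formula: Current yield = annual coupon / price
Substituting: CY = $58.67 / $980.32
CY = 0.059848

0.059848


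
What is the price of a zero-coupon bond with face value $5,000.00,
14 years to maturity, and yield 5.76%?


Formula: Price = FV / (1 + r)^n
Substituting: Price = $5,000.00 / (1 + 0.0576)^14
Discount factor: (1.0576)^14 = 2.190283
Price = $5,000.00 / 2.190283 = $2,282.81

$2,282.81


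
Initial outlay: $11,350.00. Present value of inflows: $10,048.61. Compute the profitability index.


Formula: PI = PV(cash flows) / initial investment
Substituting: PI = $10,048.61 / $11,350.00
PI = 0.8853

0.8853


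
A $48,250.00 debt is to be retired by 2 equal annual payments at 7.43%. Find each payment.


Formula: PMT = PV * r / (1 - (1+r)^(-n))
Denominator: 1 - (1 + 0.0743)^(-2) = 0.133539
Numerator: $48,250.00 * 0.0743 = 3584.975
PMT = 3584.975 / 0.133539 = $26,845.83

$26,845.83


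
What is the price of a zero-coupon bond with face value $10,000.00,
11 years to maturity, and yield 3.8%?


Formula: Price = FV / (1 + r)^n
Substituting: Price = $10,000.00 / (1 + 0.038)^11
Discount factor: (1.038)^11 = 1.5072
Price = $10,000.00 / 1.5072 = $6,634.82

$6,634.82


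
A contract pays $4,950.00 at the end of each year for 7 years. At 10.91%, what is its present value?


Formula: PV = PMT * (1 - (1+r)^(-n)) / r
Discount factor: (1 + 0.1091)^(-7) = 0.484401
Bracket: 1 - 0.484401 = 0.515599
PV = $4,950.00 * 0.515599 / 0.1091 = $23,393.35

$23,393.35


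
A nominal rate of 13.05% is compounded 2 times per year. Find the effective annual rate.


Formula: EAR = (1 + r/m)^m - 1
Period rate: r/m = 0.1305 / 2 = 0.06525
Compounding: (1 + 0.06525)^2 = 1.134758
EAR = 1.134758 - 1 = 0.134758

0.134758


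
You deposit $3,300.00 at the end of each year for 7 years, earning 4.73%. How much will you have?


Formula: FV = PMT * ((1+r)^n - 1) / r
Growth factor: (1 + 0.0473)^7 = 1.381967
Numerator: 1.381967 - 1 = 0.381967
FV = $3,300.00 * 0.381967 / 0.0473 = $26,648.87

$26,648.87


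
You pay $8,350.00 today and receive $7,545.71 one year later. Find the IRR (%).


Formula: IRR = C1/C0 - 1
Substituting: IRR = $7,545.71 / $8,350.00 - 1
Ratio: 0.903678 - 1 = -0.096322
IRR = -9.6322%

-9.6322%


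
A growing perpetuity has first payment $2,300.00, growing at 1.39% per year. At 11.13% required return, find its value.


Formula: PV = C / (r - g)
Spread: r - g = 0.1113 - 0.0139 = 0.0974
Substituting: PV = $2,300.00 / 0.0974
PV = $23,613.96

$23,613.96


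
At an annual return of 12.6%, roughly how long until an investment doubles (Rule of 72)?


Formula: Years ≈ 72 / r
Substituting: Years ≈ 72 / 12.6
Years ≈ 5.7

5.7 years


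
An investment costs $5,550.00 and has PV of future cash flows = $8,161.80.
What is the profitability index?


Formula: PI = PV(cash flows) / initial investment
Substituting: PI = $8,161.80 / $5,550.00
PI = 1.4706

1.4706


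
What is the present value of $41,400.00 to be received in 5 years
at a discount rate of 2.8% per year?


Formula: PV = FV / (1 + r)^n
Substituting: PV = $41,400.00 / (1 + 0.028)^5
Discount factor: (1.028)^5 = 1.148063
PV = $41,400.00 / 1.148063 = $36,060.75

$36,060.75


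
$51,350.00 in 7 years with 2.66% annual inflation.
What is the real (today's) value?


Formula: Real value = nominal / (1 + inflation)^years
Price level: (1 + 0.0266)^7 = 1.201735
Real value = $51,350.00 / 1.201735 = $42,729.88

$42,729.88


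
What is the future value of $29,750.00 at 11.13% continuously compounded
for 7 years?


Formula: FV = P * e^(r*t)
Exponent: r*t = 0.1113 * 7 = 0.7791
e^(0.7791) = 2.17951
FV = $29,750.00 * 2.17951 = $64,840.42

$64,840.42


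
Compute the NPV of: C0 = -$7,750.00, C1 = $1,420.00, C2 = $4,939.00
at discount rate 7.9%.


Formula: NPV = C0 + C1/(1+r) + C2/(1+r)^2
Discount C1: $1,420.00 / (1 + 0.079) = $1,316.03
Discount C2: $4,939.00 / (1 + 0.079)^2 = $4,242.25
NPV = -$7,750.00 + $1,316.03 + $4,242.25 = -$2,191.72

-$2,191.72


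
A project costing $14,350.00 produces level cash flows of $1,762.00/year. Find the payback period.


Formula: Payback = investment / annual cash flow
Substituting: Payback = $14,350.00 / $1,762.00
Payback = 8.1442 years

8.1442 years


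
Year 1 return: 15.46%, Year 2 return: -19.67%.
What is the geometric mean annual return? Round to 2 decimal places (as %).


Formula: Geometric mean = ((1+r1)*(1+r2))^(1/2) - 1
Product: (1 + 0.1546) * (1 + -0.1967) = 1.1546 * 0.8033 = 0.92749
Square root: 0.92749^0.5 = 0.963063
Geometric mean = 0.963063 - 1 = -0.036937
As percentage: -3.69%

-3.69%


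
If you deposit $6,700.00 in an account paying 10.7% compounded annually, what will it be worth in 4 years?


Formula: FV = P * (1 + r)^n
Substituting: FV = $6,700.00 * (1 + 0.107)^4
Growth factor: (1.107)^4 = 1.501725
FV = $6,700.00 * 1.501725 = $10,061.56

$10,061.56


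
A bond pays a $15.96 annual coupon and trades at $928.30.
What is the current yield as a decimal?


Formula: Current yield = annual coupon / price
Substituting: CY = $15.96 / $928.30
CY = 0.017193

0.017193


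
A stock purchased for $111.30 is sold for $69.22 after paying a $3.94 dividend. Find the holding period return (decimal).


Formula: HPR = (P1 - P0 + D) / P0
Gain: $69.22 - $111.30 + $3.94 = -$38.14
HPR = -$38.14 / $111.30 = -0.3427

-0.3427


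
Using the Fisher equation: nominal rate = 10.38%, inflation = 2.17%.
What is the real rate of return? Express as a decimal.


Formula: (1 + r_real) = (1 + r_nom) / (1 + inflation)
Substituting: (1 + r_real) = 1.1038 / 1.0217
(1 + r_real) = 1.080356
r_real = 1.080356 - 1 = 0.080356

0.080356


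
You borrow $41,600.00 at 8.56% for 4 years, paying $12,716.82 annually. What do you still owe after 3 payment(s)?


Formula: Balance = PV*(1+r)^k - PMT*((1+r)^k - 1)/r
Growth: (1 + 0.0856)^3 = 1.279409
Accumulated factor: ((1+r)^k - 1)/r = 3.264127
Balance = $41,600.00 * 1.279409 - $12,716.82 * 3.264127
Balance = $11,714.11

$11,714.11


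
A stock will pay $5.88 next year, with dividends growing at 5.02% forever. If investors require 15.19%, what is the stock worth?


Formula: P = D1 / (r - g)
Spread: r - g = 0.1519 - 0.0502 = 0.1017
Substituting: P = $5.88 / 0.1017
P = $57.82

$57.82


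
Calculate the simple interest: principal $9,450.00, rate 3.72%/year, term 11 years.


Formula: I = P * r * t
Substituting: I = $9,450.00 * 0.0372 * 11
Step: I = $9,450.00 * 0.4092
I = $3,866.94

$3,866.94


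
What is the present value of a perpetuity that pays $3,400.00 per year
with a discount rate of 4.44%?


Formula: PV = C / r
Substituting: PV = $3,400.00 / 0.0444
PV = $76,576.58

$76,576.58


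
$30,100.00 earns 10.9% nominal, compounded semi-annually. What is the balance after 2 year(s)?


Formula: FV = P * (1 + r/m)^(m*t)
Period rate: r/m = 0.109 / 2 = 0.0545
Total periods: m*t = 2 * 2 = 4
Growth factor: (1 + 0.0545)^4 = 1.236478
FV = $30,100.00 * 1.236478 = $37,217.98

$37,217.98


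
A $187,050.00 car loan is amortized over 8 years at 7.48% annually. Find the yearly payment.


Formula: PMT = PV * r / (1 - (1+r)^(-n))
Denominator: 1 - (1 + 0.0748)^(-8) = 0.438463
Numerator: $187,050.00 * 0.0748 = 13991.34
PMT = 13991.34 / 0.438463 = $31,910.00

$31,910.00


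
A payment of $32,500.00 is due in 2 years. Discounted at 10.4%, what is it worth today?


Formula: PV = FV / (1 + r)^n
Substituting: PV = $32,500.00 / (1 + 0.104)^2
Discount factor: (1.104)^2 = 1.218816
PV = $32,500.00 / 1.218816 = $26,665.22

$26,665.22


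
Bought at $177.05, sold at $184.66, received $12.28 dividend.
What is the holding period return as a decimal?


Formula: HPR = (P1 - P0 + D) / P0
Gain: $184.66 - $177.05 + $12.28 = $19.89
HPR = $19.89 / $177.05 = 0.1123

0.1123


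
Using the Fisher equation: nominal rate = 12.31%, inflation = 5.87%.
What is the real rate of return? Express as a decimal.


Formula: (1 + r_real) = (1 + r_nom) / (1 + inflation)
Substituting: (1 + r_real) = 1.1231 / 1.0587
(1 + r_real) = 1.060829
r_real = 1.060829 - 1 = 0.060829

0.060829


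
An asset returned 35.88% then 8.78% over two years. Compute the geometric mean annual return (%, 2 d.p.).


Formula: Geometric mean = ((1+r1)*(1+r2))^(1/2) - 1
Product: (1 + 0.3588) * (1 + 0.0878) = 1.3588 * 1.0878 = 1.478103
Square root: 1.478103^0.5 = 1.215772
Geometric mean = 1.215772 - 1 = 0.215772
As percentage: 21.58%

21.58%


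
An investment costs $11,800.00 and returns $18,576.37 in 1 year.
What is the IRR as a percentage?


Formula: IRR = C1/C0 - 1
Substituting: IRR = $18,576.37 / $11,800.00 - 1
Ratio: 1.574269 - 1 = 0.574269
IRR = 57.4269%

57.4269%


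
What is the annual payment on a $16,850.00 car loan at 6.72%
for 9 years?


Formula: PMT = PV * r / (1 - (1+r)^(-n))
Denominator: 1 - (1 + 0.0672)^(-9) = 0.443087
Numerator: $16,850.00 * 0.0672 = 1132.32
PMT = 1132.32 / 0.443087 = $2,555.53

$2,555.53


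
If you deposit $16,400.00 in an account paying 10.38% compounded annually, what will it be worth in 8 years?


Formula: FV = P * (1 + r)^n
Substituting: FV = $16,400.00 * (1 + 0.1038)^8
Growth factor: (1.1038)^8 = 2.203551
FV = $16,400.00 * 2.203551 = $36,138.24

$36,138.24


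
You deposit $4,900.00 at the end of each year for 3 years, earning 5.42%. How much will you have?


Formula: FV = PMT * ((1+r)^n - 1) / r
Growth factor: (1 + 0.0542)^3 = 1.171572
Numerator: 1.171572 - 1 = 0.171572
FV = $4,900.00 * 0.171572 / 0.0542 = $15,511.13

$15,511.13


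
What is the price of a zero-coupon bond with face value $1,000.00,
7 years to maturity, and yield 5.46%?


Formula: Price = FV / (1 + r)^n
Substituting: Price = $1,000.00 / (1 + 0.0546)^7
Discount factor: (1.0546)^7 = 1.450823
Price = $1,000.00 / 1.450823 = $689.26

$689.26


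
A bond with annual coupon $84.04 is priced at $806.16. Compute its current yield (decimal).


Formula: Current yield = annual coupon / price
Substituting: CY = $84.04 / $806.16
CY = 0.104247

0.104247


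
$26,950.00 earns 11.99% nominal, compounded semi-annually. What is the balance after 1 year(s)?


Formula: FV = P * (1 + r/m)^(m*t)
Period rate: r/m = 0.1199 / 2 = 0.05995
Total periods: m*t = 2 * 1 = 2
Growth factor: (1 + 0.05995)^2 = 1.123494
FV = $26,950.00 * 1.123494 = $30,278.16

$30,278.16


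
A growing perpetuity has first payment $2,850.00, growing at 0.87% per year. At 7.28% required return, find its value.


Formula: PV = C / (r - g)
Spread: r - g = 0.0728 - 0.0087 = 0.0641
Substituting: PV = $2,850.00 / 0.0641
PV = $44,461.78

$44,461.78


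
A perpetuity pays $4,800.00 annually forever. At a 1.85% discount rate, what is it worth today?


Formula: PV = C / r
Substituting: PV = $4,800.00 / 0.0185
PV = $259,459.46

$259,459.46


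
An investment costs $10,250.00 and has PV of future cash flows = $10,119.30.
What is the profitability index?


Formula: PI = PV(cash flows) / initial investment
Substituting: PI = $10,119.30 / $10,250.00
PI = 0.9872

0.9872


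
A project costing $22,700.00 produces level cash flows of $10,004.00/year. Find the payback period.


Formula: Payback = investment / annual cash flow
Substituting: Payback = $22,700.00 / $10,004.00
Payback = 2.2691 years

2.2691 years


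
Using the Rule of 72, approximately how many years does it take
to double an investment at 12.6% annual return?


Formula: Years ≈ 72 / r
Substituting: Years ≈ 72 / 12.6
Years ≈ 5.7

5.7 years


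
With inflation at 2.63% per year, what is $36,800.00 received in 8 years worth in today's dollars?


Formula: Real value = nominal / (1 + inflation)^years
Price level: (1 + 0.0263)^8 = 1.23082
Real value = $36,800.00 / 1.23082 = $29,898.76

$29,898.76


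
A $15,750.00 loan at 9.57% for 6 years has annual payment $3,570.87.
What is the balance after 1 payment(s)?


Formula: Balance = PV*(1+r)^k - PMT*((1+r)^k - 1)/r
Growth: (1 + 0.0957)^1 = 1.0957
Accumulated factor: ((1+r)^k - 1)/r = 1.0
Balance = $15,750.00 * 1.0957 - $3,570.87 * 1.0
Balance = $13,686.41

$13,686.41


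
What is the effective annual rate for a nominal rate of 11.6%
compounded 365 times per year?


Formula: EAR = (1 + r/m)^m - 1
Period rate: r/m = 0.116 / 365 = 0.000318
Compounding: (1 + 0.000318)^365 = 1.122975
EAR = 1.122975 - 1 = 0.122975

0.122975


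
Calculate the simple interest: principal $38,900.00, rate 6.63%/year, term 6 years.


Formula: I = P * r * t
Substituting: I = $38,900.00 * 0.0663 * 6
Step: I = $38,900.00 * 0.3978
I = $15,474.42

$15,474.42


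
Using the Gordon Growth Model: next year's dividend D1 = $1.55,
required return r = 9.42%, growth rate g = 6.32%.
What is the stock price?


Formula: P = D1 / (r - g)
Spread: r - g = 0.0942 - 0.0632 = 0.031
Substituting: P = $1.55 / 0.031
P = $50.00

$50.00


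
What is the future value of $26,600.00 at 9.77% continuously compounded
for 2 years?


Formula: FV = P * e^(r*t)
Exponent: r*t = 0.0977 * 2 = 0.1954
e^(0.1954) = 1.215797
FV = $26,600.00 * 1.215797 = $32,340.21

$32,340.21


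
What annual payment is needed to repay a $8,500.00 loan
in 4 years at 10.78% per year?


Formula: PMT = PV * r / (1 - (1+r)^(-n))
Denominator: 1 - (1 + 0.1078)^(-4) = 0.336021
Numerator: $8,500.00 * 0.1078 = 916.3
PMT = 916.3 / 0.336021 = $2,726.92

$2,726.92


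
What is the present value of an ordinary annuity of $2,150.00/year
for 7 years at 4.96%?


Formula: PV = PMT * (1 - (1+r)^(-n)) / r
Discount factor: (1 + 0.0496)^(-7) = 0.712579
Bracket: 1 - 0.712579 = 0.287421
PV = $2,150.00 * 0.287421 / 0.0496 = $12,458.76

$12,458.76


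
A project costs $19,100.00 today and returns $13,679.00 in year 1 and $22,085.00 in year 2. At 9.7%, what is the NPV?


Formula: NPV = C0 + C1/(1+r) + C2/(1+r)^2
Discount C1: $13,679.00 / (1 + 0.097) = $12,469.46
Discount C2: $22,085.00 / (1 + 0.097)^2 = $18,352.03
NPV = -$19,100.00 + $12,469.46 + $18,352.03 = $11,721.49

$11,721.49


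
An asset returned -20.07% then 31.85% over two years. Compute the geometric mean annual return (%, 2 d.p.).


Formula: Geometric mean = ((1+r1)*(1+r2))^(1/2) - 1
Product: (1 + -0.2007) * (1 + 0.3185) = 0.7993 * 1.3185 = 1.053877
Square root: 1.053877^0.5 = 1.026585
Geometric mean = 1.026585 - 1 = 0.026585
As percentage: 2.66%

2.66%


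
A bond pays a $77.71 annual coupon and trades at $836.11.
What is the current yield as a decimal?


Formula: Current yield = annual coupon / price
Substituting: CY = $77.71 / $836.11
CY = 0.092942

0.092942


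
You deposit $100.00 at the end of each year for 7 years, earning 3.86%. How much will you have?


Formula: FV = PMT * ((1+r)^n - 1) / r
Growth factor: (1 + 0.0386)^7 = 1.303582
Numerator: 1.303582 - 1 = 0.303582
FV = $100.00 * 0.303582 / 0.0386 = $786.48

$786.48


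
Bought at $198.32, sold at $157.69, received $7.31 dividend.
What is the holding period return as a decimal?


Formula: HPR = (P1 - P0 + D) / P0
Gain: $157.69 - $198.32 + $7.31 = -$33.32
HPR = -$33.32 / $198.32 = -0.168

-0.168


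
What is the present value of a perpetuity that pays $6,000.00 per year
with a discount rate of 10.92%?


Formula: PV = C / r
Substituting: PV = $6,000.00 / 0.1092
PV = $54,945.05

$54,945.05


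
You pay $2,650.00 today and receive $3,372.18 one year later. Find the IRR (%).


Formula: IRR = C1/C0 - 1
Substituting: IRR = $3,372.18 / $2,650.00 - 1
Ratio: 1.272521 - 1 = 0.272521
IRR = 27.2521%

27.2521%


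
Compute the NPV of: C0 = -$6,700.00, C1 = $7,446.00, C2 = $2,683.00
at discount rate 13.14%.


Formula: NPV = C0 + C1/(1+r) + C2/(1+r)^2
Discount C1: $7,446.00 / (1 + 0.1314) = $6,581.23
Discount C2: $2,683.00 / (1 + 0.1314)^2 = $2,095.99
NPV = -$6,700.00 + $6,581.23 + $2,095.99 = $1,977.21

$1,977.21


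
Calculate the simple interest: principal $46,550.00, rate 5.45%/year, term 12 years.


Formula: I = P * r * t
Substituting: I = $46,550.00 * 0.0545 * 12
Step: I = $46,550.00 * 0.654
I = $30,443.70

$30,443.70


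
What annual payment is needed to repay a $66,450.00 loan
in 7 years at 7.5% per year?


Formula: PMT = PV * r / (1 - (1+r)^(-n))
Denominator: 1 - (1 + 0.075)^(-7) = 0.397245
Numerator: $66,450.00 * 0.075 = 4983.75
PMT = 4983.75 / 0.397245 = $12,545.78

$12,545.78


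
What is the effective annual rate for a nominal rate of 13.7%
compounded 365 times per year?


Formula: EAR = (1 + r/m)^m - 1
Period rate: r/m = 0.137 / 365 = 0.000375
Compounding: (1 + 0.000375)^365 = 1.146799
EAR = 1.146799 - 1 = 0.146799

0.146799


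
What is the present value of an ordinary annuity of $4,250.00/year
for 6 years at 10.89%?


Formula: PV = PMT * (1 - (1+r)^(-n)) / r
Discount factor: (1 + 0.1089)^(-6) = 0.537831
Bracket: 1 - 0.537831 = 0.462169
PV = $4,250.00 * 0.462169 / 0.1089 = $18,036.90

$18,036.90


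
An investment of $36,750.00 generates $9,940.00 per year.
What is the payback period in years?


Formula: Payback = investment / annual cash flow
Substituting: Payback = $36,750.00 / $9,940.00
Payback = 3.6972 years

3.6972 years


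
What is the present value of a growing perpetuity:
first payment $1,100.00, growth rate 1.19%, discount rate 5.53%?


Formula: PV = C / (r - g)
Spread: r - g = 0.0553 - 0.0119 = 0.0434
Substituting: PV = $1,100.00 / 0.0434
PV = $25,345.62

$25,345.62


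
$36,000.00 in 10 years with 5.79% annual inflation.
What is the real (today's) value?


Formula: Real value = nominal / (1 + inflation)^years
Price level: (1 + 0.0579)^10 = 1.755683
Real value = $36,000.00 / 1.755683 = $20,504.84

$20,504.84


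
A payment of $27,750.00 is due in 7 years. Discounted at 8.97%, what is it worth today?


Formula: PV = FV / (1 + r)^n
Substituting: PV = $27,750.00 / (1 + 0.0897)^7
Discount factor: (1.0897)^7 = 1.82452
PV = $27,750.00 / 1.82452 = $15,209.48

$15,209.48


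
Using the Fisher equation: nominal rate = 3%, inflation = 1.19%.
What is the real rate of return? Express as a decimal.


Formula: (1 + r_real) = (1 + r_nom) / (1 + inflation)
Substituting: (1 + r_real) = 1.03 / 1.0119
(1 + r_real) = 1.017887
r_real = 1.017887 - 1 = 0.017887

0.017887


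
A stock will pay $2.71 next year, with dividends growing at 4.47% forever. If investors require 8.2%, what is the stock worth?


Formula: P = D1 / (r - g)
Spread: r - g = 0.082 - 0.0447 = 0.0373
Substituting: P = $2.71 / 0.0373
P = $72.65

$72.65


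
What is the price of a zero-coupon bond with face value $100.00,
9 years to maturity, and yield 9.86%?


Formula: Price = FV / (1 + r)^n
Substituting: Price = $100.00 / (1 + 0.0986)^9
Discount factor: (1.0986)^9 = 2.331076
Price = $100.00 / 2.331076 = $42.90

$42.90


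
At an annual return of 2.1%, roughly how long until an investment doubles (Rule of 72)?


Formula: Years ≈ 72 / r
Substituting: Years ≈ 72 / 2.1
Years ≈ 34.3

34.3 years


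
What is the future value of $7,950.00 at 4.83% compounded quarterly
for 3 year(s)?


Formula: FV = P * (1 + r/m)^(m*t)
Period rate: r/m = 0.0483 / 4 = 0.012075
Total periods: m*t = 4 * 3 = 12
Growth factor: (1 + 0.012075)^12 = 1.154921
FV = $7,950.00 * 1.154921 = $9,181.62

$9,181.62


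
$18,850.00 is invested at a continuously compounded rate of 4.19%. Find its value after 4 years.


Formula: FV = P * e^(r*t)
Exponent: r*t = 0.0419 * 4 = 0.1676
e^(0.1676) = 1.182464
FV = $18,850.00 * 1.182464 = $22,289.44

$22,289.44


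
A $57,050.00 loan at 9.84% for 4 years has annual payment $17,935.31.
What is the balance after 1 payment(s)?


Formula: Balance = PV*(1+r)^k - PMT*((1+r)^k - 1)/r
Growth: (1 + 0.0984)^1 = 1.0984
Accumulated factor: ((1+r)^k - 1)/r = 1.0
Balance = $57,050.00 * 1.0984 - $17,935.31 * 1.0
Balance = $44,728.41

$44,728.41


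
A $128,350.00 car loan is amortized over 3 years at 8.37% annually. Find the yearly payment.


Formula: PMT = PV * r / (1 - (1+r)^(-n))
Denominator: 1 - (1 + 0.0837)^(-3) = 0.214271
Numerator: $128,350.00 * 0.0837 = 10742.895
PMT = 10742.895 / 0.214271 = $50,136.95

$50,136.95


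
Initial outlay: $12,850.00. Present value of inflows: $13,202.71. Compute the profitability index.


Formula: PI = PV(cash flows) / initial investment
Substituting: PI = $13,202.71 / $12,850.00
PI = 1.0274

1.0274


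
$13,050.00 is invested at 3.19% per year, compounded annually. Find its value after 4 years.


Formula: FV = P * (1 + r)^n
Substituting: FV = $13,050.00 * (1 + 0.0319)^4
Growth factor: (1.0319)^4 = 1.133837
FV = $13,050.00 * 1.133837 = $14,796.57

$14,796.57


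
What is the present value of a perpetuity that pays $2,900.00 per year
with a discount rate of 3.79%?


Formula: PV = C / r
Substituting: PV = $2,900.00 / 0.0379
PV = $76,517.15

$76,517.15
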